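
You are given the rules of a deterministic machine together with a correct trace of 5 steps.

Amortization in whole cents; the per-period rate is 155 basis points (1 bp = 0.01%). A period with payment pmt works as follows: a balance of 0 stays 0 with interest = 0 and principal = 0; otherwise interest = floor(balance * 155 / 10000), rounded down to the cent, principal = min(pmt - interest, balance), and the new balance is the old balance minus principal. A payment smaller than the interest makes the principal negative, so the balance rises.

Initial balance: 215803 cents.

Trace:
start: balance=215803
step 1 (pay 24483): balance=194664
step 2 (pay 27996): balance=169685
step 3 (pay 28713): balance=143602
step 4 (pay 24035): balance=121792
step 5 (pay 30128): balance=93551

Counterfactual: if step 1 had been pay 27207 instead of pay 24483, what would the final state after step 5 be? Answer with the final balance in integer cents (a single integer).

90655

(re-executing from step 1 with the substitution; state before step 1: balance=215803)
step 1 (pay 27207): balance=191940
step 2 (pay 27996): balance=166919
step 3 (pay 28713): balance=140793
step 4 (pay 24035): balance=118940
step 5 (pay 30128): balance=90655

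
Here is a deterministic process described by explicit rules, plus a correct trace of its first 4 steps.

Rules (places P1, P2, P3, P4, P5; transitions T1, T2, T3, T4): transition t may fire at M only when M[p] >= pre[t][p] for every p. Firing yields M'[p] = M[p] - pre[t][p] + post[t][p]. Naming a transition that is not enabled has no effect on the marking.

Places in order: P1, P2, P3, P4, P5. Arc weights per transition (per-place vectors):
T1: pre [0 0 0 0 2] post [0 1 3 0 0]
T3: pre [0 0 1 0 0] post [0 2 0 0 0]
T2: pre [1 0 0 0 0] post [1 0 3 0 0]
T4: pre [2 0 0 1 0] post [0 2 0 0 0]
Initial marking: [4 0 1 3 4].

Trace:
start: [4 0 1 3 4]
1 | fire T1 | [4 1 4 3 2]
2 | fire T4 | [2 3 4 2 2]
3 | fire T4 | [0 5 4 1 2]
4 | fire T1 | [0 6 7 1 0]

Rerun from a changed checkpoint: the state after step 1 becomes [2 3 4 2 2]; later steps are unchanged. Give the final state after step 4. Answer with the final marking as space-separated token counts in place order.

state after step 1 := [2 3 4 2 2]
2 | fire T4 | [0 5 4 1 2]
3 | fire T4 | [0 5 4 1 2]
4 | fire T1 | [0 6 7 1 0]

0 6 7 1 0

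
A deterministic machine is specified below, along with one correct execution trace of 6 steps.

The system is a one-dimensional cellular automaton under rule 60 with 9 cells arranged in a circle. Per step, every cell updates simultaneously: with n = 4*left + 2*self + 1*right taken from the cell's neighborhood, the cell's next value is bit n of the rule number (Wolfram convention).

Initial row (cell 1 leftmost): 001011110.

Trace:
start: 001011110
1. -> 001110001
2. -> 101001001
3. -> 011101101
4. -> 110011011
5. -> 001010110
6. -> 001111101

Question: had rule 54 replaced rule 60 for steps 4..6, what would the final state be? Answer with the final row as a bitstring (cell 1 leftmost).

111000010

(re-executing steps 4..6 under rule 54; state before step 4: 011101101)
4. -> 100010011
5. -> 010111100
6. -> 111000010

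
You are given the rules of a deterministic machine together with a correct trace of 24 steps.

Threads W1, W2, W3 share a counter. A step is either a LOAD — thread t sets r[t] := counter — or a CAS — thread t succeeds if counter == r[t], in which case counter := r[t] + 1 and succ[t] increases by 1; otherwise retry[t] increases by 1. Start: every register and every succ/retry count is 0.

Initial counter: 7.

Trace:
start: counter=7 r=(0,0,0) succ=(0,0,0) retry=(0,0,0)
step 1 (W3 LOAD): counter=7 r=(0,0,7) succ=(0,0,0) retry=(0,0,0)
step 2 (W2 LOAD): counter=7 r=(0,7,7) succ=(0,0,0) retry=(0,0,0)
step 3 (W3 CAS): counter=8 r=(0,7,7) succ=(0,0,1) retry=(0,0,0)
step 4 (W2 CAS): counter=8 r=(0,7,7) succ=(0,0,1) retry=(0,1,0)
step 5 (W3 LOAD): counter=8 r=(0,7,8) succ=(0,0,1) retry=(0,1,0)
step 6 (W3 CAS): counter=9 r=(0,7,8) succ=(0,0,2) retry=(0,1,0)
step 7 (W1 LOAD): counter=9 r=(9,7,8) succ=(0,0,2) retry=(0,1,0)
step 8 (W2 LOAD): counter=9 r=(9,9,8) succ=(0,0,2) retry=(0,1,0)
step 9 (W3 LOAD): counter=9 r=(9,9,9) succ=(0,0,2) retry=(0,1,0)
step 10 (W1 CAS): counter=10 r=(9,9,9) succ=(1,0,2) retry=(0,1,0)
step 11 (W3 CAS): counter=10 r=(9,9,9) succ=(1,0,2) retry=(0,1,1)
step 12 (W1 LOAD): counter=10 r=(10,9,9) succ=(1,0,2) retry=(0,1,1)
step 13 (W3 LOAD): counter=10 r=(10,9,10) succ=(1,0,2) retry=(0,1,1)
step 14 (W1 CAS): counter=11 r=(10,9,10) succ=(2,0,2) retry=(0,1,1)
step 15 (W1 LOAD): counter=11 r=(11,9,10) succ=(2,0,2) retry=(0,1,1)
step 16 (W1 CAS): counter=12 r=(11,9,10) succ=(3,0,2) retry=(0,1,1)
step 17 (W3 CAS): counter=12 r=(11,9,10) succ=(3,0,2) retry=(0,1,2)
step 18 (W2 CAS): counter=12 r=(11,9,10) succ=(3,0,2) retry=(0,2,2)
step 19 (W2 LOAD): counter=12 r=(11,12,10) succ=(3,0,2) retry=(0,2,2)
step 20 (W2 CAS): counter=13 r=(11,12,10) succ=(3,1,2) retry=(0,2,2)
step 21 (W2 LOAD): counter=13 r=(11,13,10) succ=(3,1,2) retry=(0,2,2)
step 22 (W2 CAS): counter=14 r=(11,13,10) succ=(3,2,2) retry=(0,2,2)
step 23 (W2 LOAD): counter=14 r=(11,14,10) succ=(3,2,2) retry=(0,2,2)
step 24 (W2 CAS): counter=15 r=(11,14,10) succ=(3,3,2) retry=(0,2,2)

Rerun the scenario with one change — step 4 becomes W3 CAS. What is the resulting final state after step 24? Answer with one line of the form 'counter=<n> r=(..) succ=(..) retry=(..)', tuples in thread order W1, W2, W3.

(re-executing from step 4 with the substitution; state before step 4: counter=8 r=(0,7,7) succ=(0,0,1) retry=(0,0,0))
step 4 (W3 CAS): counter=8 r=(0,7,7) succ=(0,0,1) retry=(0,0,1)
step 5 (W3 LOAD): counter=8 r=(0,7,8) succ=(0,0,1) retry=(0,0,1)
step 6 (W3 CAS): counter=9 r=(0,7,8) succ=(0,0,2) retry=(0,0,1)
step 7 (W1 LOAD): counter=9 r=(9,7,8) succ=(0,0,2) retry=(0,0,1)
step 8 (W2 LOAD): counter=9 r=(9,9,8) succ=(0,0,2) retry=(0,0,1)
step 9 (W3 LOAD): counter=9 r=(9,9,9) succ=(0,0,2) retry=(0,0,1)
step 10 (W1 CAS): counter=10 r=(9,9,9) succ=(1,0,2) retry=(0,0,1)
step 11 (W3 CAS): counter=10 r=(9,9,9) succ=(1,0,2) retry=(0,0,2)
step 12 (W1 LOAD): counter=10 r=(10,9,9) succ=(1,0,2) retry=(0,0,2)
step 13 (W3 LOAD): counter=10 r=(10,9,10) succ=(1,0,2) retry=(0,0,2)
step 14 (W1 CAS): counter=11 r=(10,9,10) succ=(2,0,2) retry=(0,0,2)
step 15 (W1 LOAD): counter=11 r=(11,9,10) succ=(2,0,2) retry=(0,0,2)
step 16 (W1 CAS): counter=12 r=(11,9,10) succ=(3,0,2) retry=(0,0,2)
step 17 (W3 CAS): counter=12 r=(11,9,10) succ=(3,0,2) retry=(0,0,3)
step 18 (W2 CAS): counter=12 r=(11,9,10) succ=(3,0,2) retry=(0,1,3)
step 19 (W2 LOAD): counter=12 r=(11,12,10) succ=(3,0,2) retry=(0,1,3)
step 20 (W2 CAS): counter=13 r=(11,12,10) succ=(3,1,2) retry=(0,1,3)
step 21 (W2 LOAD): counter=13 r=(11,13,10) succ=(3,1,2) retry=(0,1,3)
step 22 (W2 CAS): counter=14 r=(11,13,10) succ=(3,2,2) retry=(0,1,3)
step 23 (W2 LOAD): counter=14 r=(11,14,10) succ=(3,2,2) retry=(0,1,3)
step 24 (W2 CAS): counter=15 r=(11,14,10) succ=(3,3,2) retry=(0,1,3)

counter=15 r=(11,14,10) succ=(3,3,2) retry=(0,1,3)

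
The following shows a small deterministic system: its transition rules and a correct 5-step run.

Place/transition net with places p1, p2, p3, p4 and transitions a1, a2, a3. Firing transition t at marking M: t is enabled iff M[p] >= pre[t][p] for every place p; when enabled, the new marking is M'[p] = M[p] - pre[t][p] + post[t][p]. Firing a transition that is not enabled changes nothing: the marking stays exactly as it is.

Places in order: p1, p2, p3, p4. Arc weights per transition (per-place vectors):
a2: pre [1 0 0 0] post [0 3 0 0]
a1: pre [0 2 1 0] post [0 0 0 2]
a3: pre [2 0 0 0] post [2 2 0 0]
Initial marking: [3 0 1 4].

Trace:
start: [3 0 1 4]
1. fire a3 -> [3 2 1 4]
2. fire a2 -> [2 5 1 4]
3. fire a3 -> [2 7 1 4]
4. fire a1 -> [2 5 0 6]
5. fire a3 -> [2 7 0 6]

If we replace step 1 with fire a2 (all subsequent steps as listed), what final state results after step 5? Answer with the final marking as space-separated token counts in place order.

(re-executing from step 1 with the substitution; state before step 1: [3 0 1 4])
1. fire a2 -> [2 3 1 4]
2. fire a2 -> [1 6 1 4]
3. fire a3 -> [1 6 1 4]
4. fire a1 -> [1 4 0 6]
5. fire a3 -> [1 4 0 6]

1 4 0 6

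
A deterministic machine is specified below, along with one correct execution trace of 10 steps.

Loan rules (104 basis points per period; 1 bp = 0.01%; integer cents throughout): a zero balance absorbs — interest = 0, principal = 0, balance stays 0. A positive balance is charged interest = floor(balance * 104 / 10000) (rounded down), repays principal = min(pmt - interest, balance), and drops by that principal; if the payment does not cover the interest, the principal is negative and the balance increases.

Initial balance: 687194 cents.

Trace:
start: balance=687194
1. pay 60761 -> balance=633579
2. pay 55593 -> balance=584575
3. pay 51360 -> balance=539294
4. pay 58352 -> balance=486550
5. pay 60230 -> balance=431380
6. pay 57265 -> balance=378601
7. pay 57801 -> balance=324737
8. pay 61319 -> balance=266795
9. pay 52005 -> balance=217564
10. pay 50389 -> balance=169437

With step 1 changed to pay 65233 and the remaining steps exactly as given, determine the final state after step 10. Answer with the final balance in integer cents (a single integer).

(re-executing from step 1 with the substitution; state before step 1: balance=687194)
1. pay 65233 -> balance=629107
2. pay 55593 -> balance=580056
3. pay 51360 -> balance=534728
4. pay 58352 -> balance=481937
5. pay 60230 -> balance=426719
6. pay 57265 -> balance=373891
7. pay 57801 -> balance=319978
8. pay 61319 -> balance=261986
9. pay 52005 -> balance=212705
10. pay 50389 -> balance=164528

164528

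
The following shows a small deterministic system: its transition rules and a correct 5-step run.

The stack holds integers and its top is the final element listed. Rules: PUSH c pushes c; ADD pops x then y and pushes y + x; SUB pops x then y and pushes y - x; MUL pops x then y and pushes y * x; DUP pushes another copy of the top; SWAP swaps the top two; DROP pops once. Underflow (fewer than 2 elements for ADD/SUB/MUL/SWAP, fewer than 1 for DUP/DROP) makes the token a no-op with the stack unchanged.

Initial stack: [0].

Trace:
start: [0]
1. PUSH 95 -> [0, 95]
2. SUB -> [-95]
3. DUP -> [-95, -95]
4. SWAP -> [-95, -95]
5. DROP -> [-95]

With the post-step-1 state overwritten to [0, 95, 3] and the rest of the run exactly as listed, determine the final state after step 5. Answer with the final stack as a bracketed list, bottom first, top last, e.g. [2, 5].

state after step 1 := [0, 95, 3]
2. SUB -> [0, 92]
3. DUP -> [0, 92, 92]
4. SWAP -> [0, 92, 92]
5. DROP -> [0, 92]

[0, 92]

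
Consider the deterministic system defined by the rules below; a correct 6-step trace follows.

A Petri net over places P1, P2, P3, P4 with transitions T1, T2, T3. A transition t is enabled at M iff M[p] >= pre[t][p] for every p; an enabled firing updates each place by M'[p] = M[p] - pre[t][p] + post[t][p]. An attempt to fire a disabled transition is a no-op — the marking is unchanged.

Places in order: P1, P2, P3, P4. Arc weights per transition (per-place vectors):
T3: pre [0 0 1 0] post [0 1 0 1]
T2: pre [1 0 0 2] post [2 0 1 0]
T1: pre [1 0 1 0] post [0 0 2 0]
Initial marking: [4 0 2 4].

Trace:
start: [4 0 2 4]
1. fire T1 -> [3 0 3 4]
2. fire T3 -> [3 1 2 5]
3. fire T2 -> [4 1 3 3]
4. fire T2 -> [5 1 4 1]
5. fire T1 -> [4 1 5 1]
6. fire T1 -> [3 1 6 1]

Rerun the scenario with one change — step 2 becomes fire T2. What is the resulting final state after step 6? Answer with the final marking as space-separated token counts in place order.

3 0 7 0

(re-executing from step 2 with the substitution; state before step 2: [3 0 3 4])
2. fire T2 -> [4 0 4 2]
3. fire T2 -> [5 0 5 0]
4. fire T2 -> [5 0 5 0]
5. fire T1 -> [4 0 6 0]
6. fire T1 -> [3 0 7 0]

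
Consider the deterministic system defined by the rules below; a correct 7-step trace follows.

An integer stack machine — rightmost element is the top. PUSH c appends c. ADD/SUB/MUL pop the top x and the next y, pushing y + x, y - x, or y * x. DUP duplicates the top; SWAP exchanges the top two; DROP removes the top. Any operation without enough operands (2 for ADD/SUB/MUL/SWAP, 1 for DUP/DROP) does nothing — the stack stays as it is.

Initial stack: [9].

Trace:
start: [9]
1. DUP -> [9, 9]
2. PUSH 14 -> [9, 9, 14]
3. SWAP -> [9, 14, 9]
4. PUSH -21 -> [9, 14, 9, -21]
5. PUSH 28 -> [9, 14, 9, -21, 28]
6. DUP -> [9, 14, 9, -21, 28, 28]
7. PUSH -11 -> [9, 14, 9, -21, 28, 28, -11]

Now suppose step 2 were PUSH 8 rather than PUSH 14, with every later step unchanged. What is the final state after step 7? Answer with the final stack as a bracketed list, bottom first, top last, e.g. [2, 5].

[9, 8, 9, -21, 28, 28, -11]

(re-executing from step 2 with the substitution; state before step 2: [9, 9])
2. PUSH 8 -> [9, 9, 8]
3. SWAP -> [9, 8, 9]
4. PUSH -21 -> [9, 8, 9, -21]
5. PUSH 28 -> [9, 8, 9, -21, 28]
6. DUP -> [9, 8, 9, -21, 28, 28]
7. PUSH -11 -> [9, 8, 9, -21, 28, 28, -11]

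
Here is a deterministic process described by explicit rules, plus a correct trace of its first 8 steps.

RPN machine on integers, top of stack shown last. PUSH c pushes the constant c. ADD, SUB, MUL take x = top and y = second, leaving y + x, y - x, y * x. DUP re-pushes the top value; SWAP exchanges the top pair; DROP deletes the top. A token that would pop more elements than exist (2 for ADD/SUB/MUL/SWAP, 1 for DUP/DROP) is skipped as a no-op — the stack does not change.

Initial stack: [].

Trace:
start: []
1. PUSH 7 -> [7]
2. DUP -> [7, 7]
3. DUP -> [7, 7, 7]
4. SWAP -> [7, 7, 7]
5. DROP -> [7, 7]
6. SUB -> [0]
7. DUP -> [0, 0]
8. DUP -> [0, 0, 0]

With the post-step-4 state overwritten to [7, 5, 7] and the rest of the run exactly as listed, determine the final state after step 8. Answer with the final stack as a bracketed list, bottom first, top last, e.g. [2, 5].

[2, 2, 2]

state after step 4 := [7, 5, 7]
5. DROP -> [7, 5]
6. SUB -> [2]
7. DUP -> [2, 2]
8. DUP -> [2, 2, 2]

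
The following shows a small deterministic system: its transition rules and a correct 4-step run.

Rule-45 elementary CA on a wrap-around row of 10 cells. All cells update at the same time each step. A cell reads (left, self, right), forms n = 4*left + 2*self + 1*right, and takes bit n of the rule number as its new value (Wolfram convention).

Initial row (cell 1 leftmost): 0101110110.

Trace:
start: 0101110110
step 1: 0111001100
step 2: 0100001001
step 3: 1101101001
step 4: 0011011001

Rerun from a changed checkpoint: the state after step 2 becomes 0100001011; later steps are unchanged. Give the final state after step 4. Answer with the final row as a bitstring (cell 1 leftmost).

state after step 2 := 0100001011
step 3: 1101101110
step 4: 1011011001

1011011001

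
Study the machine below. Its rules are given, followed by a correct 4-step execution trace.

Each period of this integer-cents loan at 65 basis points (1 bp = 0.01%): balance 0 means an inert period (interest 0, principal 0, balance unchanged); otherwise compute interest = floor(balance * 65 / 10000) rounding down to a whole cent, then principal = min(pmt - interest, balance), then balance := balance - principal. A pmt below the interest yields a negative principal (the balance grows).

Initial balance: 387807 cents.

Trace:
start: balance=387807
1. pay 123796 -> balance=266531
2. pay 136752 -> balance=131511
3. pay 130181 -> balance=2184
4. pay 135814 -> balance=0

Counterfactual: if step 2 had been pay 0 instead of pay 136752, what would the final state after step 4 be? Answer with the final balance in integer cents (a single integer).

(re-executing from step 2 with the substitution; state before step 2: balance=266531)
2. pay 0 -> balance=268263
3. pay 130181 -> balance=139825
4. pay 135814 -> balance=4919

4919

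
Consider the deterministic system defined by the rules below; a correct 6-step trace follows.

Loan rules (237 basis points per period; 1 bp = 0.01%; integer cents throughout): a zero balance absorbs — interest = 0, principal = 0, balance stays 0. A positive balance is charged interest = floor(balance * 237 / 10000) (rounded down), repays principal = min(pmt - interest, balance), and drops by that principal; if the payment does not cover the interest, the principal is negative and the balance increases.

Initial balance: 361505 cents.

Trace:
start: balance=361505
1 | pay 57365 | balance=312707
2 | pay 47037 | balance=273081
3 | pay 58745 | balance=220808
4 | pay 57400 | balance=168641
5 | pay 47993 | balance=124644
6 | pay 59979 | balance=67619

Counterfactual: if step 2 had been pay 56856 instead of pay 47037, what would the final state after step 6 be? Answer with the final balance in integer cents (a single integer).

(re-executing from step 2 with the substitution; state before step 2: balance=312707)
2 | pay 56856 | balance=263262
3 | pay 58745 | balance=210756
4 | pay 57400 | balance=158350
5 | pay 47993 | balance=114109
6 | pay 59979 | balance=56834

56834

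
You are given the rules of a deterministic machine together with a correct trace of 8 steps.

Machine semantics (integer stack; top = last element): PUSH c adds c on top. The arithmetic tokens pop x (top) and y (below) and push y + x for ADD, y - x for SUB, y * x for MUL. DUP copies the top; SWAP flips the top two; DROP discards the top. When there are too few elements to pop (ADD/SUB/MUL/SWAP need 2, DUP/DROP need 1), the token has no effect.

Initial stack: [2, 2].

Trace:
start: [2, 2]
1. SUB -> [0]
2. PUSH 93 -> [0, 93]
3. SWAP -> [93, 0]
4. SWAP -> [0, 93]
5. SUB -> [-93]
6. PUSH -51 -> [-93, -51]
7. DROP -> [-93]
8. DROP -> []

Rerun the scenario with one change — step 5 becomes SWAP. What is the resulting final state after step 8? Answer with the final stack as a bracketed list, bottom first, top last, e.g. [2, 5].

[93]

(re-executing from step 5 with the substitution; state before step 5: [0, 93])
5. SWAP -> [93, 0]
6. PUSH -51 -> [93, 0, -51]
7. DROP -> [93, 0]
8. DROP -> [93]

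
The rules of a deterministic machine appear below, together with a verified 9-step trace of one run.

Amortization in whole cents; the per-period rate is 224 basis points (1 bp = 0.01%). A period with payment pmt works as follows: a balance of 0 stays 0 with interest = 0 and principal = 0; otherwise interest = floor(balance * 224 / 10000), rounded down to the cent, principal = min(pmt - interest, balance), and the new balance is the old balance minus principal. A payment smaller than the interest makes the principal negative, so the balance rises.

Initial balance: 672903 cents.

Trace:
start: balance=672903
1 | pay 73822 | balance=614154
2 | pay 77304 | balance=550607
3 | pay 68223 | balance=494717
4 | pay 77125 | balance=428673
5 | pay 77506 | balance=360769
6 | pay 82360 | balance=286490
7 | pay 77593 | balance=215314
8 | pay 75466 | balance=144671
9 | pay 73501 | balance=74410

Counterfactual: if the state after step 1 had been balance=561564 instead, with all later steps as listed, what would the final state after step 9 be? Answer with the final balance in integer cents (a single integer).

11624

state after step 1 := balance=561564
2 | pay 77304 | balance=496839
3 | pay 68223 | balance=439745
4 | pay 77125 | balance=372470
5 | pay 77506 | balance=303307
6 | pay 82360 | balance=227741
7 | pay 77593 | balance=155249
8 | pay 75466 | balance=83260
9 | pay 73501 | balance=11624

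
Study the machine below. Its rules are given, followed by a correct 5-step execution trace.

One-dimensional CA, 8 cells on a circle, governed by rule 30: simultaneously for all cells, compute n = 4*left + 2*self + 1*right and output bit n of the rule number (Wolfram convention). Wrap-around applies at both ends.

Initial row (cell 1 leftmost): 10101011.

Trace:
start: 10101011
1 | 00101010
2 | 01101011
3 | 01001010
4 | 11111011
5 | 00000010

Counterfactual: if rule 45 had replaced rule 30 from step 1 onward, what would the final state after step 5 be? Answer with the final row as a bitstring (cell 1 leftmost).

(re-executing steps 1..5 under rule 45; state before step 1: 10101011)
1 | 01111110
2 | 01000000
3 | 01011111
4 | 11110000
5 | 10000110

10000110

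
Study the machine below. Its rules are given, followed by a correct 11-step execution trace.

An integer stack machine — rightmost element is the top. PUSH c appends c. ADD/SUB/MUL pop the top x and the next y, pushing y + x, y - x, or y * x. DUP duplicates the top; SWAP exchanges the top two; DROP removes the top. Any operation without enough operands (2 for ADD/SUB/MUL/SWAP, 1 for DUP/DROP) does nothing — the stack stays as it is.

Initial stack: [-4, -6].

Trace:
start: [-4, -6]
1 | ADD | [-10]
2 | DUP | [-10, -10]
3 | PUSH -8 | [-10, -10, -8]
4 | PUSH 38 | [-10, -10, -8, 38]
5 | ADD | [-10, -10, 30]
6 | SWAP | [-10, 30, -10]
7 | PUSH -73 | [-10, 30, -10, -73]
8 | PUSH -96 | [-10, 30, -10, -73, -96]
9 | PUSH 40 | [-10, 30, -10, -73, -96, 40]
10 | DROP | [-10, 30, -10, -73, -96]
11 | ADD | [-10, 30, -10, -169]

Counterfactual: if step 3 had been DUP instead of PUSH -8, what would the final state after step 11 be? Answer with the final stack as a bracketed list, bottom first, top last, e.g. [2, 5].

(re-executing from step 3 with the substitution; state before step 3: [-10, -10])
3 | DUP | [-10, -10, -10]
4 | PUSH 38 | [-10, -10, -10, 38]
5 | ADD | [-10, -10, 28]
6 | SWAP | [-10, 28, -10]
7 | PUSH -73 | [-10, 28, -10, -73]
8 | PUSH -96 | [-10, 28, -10, -73, -96]
9 | PUSH 40 | [-10, 28, -10, -73, -96, 40]
10 | DROP | [-10, 28, -10, -73, -96]
11 | ADD | [-10, 28, -10, -169]

[-10, 28, -10, -169]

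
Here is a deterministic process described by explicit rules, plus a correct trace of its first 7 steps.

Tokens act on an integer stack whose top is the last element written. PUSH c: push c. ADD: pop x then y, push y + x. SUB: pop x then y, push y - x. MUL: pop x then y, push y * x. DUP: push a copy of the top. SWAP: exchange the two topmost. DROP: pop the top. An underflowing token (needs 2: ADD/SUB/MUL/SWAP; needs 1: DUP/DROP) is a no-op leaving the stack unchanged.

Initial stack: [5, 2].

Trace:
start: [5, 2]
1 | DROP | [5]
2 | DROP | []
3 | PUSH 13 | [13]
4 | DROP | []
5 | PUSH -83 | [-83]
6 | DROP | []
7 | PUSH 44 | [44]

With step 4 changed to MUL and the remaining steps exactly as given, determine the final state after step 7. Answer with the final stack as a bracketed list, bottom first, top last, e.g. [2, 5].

(re-executing from step 4 with the substitution; state before step 4: [13])
4 | MUL | [13]
5 | PUSH -83 | [13, -83]
6 | DROP | [13]
7 | PUSH 44 | [13, 44]

[13, 44]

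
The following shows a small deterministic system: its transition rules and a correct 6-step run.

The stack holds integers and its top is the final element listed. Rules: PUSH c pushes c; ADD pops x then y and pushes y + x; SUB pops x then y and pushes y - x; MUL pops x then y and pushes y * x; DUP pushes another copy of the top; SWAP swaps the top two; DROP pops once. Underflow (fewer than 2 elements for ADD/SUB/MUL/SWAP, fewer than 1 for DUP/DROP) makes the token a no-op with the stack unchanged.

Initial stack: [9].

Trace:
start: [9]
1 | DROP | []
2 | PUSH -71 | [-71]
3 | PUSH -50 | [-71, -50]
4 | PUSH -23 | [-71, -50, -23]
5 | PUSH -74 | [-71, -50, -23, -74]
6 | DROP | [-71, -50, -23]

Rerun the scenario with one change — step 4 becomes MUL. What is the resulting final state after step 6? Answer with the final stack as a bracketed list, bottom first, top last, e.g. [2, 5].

(re-executing from step 4 with the substitution; state before step 4: [-71, -50])
4 | MUL | [3550]
5 | PUSH -74 | [3550, -74]
6 | DROP | [3550]

[3550]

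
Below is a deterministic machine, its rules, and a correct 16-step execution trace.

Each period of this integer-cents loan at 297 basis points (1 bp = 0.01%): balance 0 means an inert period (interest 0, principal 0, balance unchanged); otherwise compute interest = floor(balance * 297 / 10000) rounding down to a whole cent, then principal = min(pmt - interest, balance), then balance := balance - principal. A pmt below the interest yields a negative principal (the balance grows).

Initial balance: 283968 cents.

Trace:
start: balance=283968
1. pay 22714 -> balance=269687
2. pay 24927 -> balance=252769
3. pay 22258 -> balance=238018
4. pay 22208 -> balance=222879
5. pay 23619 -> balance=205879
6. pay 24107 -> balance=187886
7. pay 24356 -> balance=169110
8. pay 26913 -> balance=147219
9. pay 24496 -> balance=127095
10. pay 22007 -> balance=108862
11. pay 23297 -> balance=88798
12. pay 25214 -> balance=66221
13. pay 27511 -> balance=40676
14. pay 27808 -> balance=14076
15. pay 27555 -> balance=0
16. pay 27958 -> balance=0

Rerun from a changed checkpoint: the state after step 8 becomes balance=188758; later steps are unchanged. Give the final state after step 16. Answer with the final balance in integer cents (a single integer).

11091

state after step 8 := balance=188758
9. pay 24496 -> balance=169868
10. pay 22007 -> balance=152906
11. pay 23297 -> balance=134150
12. pay 25214 -> balance=112920
13. pay 27511 -> balance=88762
14. pay 27808 -> balance=63590
15. pay 27555 -> balance=37923
16. pay 27958 -> balance=11091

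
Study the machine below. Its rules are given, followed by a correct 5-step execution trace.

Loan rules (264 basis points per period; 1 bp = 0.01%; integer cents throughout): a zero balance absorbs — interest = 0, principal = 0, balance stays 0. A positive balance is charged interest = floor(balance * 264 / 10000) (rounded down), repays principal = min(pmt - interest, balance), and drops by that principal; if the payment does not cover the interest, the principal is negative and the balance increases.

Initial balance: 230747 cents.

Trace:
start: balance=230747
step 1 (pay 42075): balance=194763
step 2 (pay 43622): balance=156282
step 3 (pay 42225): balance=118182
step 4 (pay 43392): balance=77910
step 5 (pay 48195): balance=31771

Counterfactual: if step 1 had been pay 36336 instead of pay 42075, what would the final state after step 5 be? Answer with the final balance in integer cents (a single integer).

38141

(re-executing from step 1 with the substitution; state before step 1: balance=230747)
step 1 (pay 36336): balance=200502
step 2 (pay 43622): balance=162173
step 3 (pay 42225): balance=124229
step 4 (pay 43392): balance=84116
step 5 (pay 48195): balance=38141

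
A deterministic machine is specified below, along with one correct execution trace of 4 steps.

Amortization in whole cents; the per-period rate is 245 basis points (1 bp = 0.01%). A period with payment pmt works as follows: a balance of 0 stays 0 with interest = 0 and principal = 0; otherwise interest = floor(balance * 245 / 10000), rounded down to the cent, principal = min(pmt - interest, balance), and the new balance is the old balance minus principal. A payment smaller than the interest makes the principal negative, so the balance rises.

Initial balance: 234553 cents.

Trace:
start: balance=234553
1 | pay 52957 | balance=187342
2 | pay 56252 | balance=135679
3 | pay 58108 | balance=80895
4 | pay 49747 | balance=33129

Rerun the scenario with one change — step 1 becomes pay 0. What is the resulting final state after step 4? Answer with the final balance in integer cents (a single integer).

(re-executing from step 1 with the substitution; state before step 1: balance=234553)
1 | pay 0 | balance=240299
2 | pay 56252 | balance=189934
3 | pay 58108 | balance=136479
4 | pay 49747 | balance=90075

90075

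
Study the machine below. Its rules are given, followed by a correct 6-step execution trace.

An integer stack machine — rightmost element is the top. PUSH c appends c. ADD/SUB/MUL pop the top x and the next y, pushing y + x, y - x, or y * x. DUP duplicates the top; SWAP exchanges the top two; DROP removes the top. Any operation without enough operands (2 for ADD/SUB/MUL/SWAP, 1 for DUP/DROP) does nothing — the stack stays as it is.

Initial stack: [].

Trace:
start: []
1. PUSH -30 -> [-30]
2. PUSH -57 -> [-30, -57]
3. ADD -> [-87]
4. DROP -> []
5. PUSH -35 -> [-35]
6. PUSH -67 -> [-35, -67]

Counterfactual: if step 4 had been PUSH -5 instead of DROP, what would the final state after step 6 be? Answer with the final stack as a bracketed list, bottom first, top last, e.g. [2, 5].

[-87, -5, -35, -67]

(re-executing from step 4 with the substitution; state before step 4: [-87])
4. PUSH -5 -> [-87, -5]
5. PUSH -35 -> [-87, -5, -35]
6. PUSH -67 -> [-87, -5, -35, -67]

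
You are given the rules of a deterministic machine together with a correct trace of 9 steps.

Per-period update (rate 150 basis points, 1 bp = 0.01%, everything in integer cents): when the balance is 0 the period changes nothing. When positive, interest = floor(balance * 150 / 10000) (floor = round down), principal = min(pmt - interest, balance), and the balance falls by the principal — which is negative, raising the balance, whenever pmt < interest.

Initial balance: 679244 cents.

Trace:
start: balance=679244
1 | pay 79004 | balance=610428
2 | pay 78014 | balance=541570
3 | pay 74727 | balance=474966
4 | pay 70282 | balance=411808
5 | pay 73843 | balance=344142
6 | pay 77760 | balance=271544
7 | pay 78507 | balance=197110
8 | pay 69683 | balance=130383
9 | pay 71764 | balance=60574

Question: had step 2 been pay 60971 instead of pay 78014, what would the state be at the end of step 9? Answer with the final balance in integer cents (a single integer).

79489

(re-executing from step 2 with the substitution; state before step 2: balance=610428)
2 | pay 60971 | balance=558613
3 | pay 74727 | balance=492265
4 | pay 70282 | balance=429366
5 | pay 73843 | balance=361963
6 | pay 77760 | balance=289632
7 | pay 78507 | balance=215469
8 | pay 69683 | balance=149018
9 | pay 71764 | balance=79489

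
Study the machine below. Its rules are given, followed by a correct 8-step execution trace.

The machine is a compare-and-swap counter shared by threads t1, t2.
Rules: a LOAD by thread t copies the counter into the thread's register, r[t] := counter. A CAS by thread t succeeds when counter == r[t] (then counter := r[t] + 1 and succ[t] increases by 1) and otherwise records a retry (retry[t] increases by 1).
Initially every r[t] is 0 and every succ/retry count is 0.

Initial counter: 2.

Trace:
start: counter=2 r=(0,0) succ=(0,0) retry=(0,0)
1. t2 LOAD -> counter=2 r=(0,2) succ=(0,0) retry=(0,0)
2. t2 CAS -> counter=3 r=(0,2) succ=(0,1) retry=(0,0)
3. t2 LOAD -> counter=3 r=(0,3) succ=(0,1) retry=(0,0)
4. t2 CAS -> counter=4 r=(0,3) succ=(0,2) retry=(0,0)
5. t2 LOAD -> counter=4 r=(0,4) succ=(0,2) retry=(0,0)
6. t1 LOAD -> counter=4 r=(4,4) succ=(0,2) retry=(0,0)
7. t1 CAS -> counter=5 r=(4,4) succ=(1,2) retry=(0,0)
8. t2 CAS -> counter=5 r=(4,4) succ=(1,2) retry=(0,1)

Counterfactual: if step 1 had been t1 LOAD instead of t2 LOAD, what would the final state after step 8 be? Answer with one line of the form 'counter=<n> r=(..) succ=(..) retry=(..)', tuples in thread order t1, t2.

counter=4 r=(3,3) succ=(1,1) retry=(0,2)

(re-executing from step 1 with the substitution; state before step 1: counter=2 r=(0,0) succ=(0,0) retry=(0,0))
1. t1 LOAD -> counter=2 r=(2,0) succ=(0,0) retry=(0,0)
2. t2 CAS -> counter=2 r=(2,0) succ=(0,0) retry=(0,1)
3. t2 LOAD -> counter=2 r=(2,2) succ=(0,0) retry=(0,1)
4. t2 CAS -> counter=3 r=(2,2) succ=(0,1) retry=(0,1)
5. t2 LOAD -> counter=3 r=(2,3) succ=(0,1) retry=(0,1)
6. t1 LOAD -> counter=3 r=(3,3) succ=(0,1) retry=(0,1)
7. t1 CAS -> counter=4 r=(3,3) succ=(1,1) retry=(0,1)
8. t2 CAS -> counter=4 r=(3,3) succ=(1,1) retry=(0,2)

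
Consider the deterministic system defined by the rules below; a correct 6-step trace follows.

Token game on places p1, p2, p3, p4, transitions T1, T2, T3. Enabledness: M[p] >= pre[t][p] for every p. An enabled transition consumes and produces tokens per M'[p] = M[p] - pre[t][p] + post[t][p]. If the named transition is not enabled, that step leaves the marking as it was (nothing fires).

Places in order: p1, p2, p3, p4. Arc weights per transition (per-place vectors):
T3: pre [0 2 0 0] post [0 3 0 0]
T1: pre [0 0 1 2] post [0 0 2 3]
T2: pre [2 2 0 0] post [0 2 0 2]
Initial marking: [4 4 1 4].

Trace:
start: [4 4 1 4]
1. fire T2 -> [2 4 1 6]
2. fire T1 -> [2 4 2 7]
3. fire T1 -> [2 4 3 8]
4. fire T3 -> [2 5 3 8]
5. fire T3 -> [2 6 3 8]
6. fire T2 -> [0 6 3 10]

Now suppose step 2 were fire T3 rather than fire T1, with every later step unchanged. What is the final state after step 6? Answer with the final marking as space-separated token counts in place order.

0 7 2 9

(re-executing from step 2 with the substitution; state before step 2: [2 4 1 6])
2. fire T3 -> [2 5 1 6]
3. fire T1 -> [2 5 2 7]
4. fire T3 -> [2 6 2 7]
5. fire T3 -> [2 7 2 7]
6. fire T2 -> [0 7 2 9]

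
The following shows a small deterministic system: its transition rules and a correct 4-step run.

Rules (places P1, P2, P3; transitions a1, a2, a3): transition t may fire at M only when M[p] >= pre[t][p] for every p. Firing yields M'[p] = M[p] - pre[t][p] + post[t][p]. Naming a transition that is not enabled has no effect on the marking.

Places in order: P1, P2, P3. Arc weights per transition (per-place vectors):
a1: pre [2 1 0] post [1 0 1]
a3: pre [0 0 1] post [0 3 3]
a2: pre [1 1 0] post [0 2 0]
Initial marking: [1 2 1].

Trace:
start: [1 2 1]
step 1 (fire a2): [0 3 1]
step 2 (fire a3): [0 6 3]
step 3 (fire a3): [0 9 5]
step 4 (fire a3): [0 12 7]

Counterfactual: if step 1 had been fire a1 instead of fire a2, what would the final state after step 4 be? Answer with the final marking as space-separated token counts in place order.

1 11 7

(re-executing from step 1 with the substitution; state before step 1: [1 2 1])
step 1 (fire a1): [1 2 1]
step 2 (fire a3): [1 5 3]
step 3 (fire a3): [1 8 5]
step 4 (fire a3): [1 11 7]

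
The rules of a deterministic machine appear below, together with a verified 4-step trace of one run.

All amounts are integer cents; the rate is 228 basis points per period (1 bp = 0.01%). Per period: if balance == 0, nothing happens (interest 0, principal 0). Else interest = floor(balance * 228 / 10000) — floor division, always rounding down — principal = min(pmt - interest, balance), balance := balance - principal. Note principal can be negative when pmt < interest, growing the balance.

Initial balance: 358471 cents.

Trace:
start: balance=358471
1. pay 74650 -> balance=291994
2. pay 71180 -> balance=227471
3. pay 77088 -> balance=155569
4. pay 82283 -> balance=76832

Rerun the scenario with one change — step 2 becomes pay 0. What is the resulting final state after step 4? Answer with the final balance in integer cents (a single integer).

151295

(re-executing from step 2 with the substitution; state before step 2: balance=291994)
2. pay 0 -> balance=298651
3. pay 77088 -> balance=228372
4. pay 82283 -> balance=151295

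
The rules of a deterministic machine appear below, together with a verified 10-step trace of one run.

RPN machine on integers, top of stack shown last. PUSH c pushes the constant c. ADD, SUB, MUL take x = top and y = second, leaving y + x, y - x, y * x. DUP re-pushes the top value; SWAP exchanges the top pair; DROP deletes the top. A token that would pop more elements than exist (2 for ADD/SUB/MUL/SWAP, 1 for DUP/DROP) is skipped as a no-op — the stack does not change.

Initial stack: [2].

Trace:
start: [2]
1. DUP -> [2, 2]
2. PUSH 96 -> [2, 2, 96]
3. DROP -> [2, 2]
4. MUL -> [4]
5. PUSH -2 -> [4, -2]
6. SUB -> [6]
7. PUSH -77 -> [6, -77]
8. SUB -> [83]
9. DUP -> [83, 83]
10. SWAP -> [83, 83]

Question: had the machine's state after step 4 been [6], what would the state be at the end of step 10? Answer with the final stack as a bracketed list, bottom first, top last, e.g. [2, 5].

[85, 85]

state after step 4 := [6]
5. PUSH -2 -> [6, -2]
6. SUB -> [8]
7. PUSH -77 -> [8, -77]
8. SUB -> [85]
9. DUP -> [85, 85]
10. SWAP -> [85, 85]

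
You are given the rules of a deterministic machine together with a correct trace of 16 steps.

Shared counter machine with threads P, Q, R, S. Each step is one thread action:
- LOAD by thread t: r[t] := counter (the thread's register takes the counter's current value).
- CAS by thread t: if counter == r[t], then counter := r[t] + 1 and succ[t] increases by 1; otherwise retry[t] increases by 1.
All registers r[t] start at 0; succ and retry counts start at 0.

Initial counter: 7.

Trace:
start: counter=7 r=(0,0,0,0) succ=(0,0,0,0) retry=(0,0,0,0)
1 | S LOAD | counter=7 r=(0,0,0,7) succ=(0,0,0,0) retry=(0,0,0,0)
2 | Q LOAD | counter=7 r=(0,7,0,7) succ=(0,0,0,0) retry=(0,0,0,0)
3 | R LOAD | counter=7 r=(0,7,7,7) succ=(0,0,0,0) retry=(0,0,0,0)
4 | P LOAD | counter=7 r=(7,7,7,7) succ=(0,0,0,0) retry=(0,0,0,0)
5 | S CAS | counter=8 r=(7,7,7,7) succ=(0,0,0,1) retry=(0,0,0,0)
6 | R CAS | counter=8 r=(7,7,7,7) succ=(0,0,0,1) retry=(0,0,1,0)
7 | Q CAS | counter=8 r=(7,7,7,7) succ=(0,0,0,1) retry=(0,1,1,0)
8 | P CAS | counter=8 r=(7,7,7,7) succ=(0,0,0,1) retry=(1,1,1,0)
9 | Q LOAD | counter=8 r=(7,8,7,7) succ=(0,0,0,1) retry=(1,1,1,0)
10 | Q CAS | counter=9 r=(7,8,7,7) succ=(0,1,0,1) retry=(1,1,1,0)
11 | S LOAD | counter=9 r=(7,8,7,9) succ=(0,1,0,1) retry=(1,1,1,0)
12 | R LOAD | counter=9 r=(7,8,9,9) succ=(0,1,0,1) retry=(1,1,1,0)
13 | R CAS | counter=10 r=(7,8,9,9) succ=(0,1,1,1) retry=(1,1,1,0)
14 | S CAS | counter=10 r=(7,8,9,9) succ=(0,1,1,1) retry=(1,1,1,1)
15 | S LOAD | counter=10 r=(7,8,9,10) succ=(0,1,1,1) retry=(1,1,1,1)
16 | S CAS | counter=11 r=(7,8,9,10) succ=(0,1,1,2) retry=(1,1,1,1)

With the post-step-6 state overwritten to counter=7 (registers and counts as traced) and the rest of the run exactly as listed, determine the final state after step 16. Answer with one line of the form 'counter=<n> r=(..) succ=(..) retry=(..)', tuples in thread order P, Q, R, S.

state after step 6 := counter=7 r=(7,7,7,7) succ=(0,0,0,1) retry=(0,0,1,0)
7 | Q CAS | counter=8 r=(7,7,7,7) succ=(0,1,0,1) retry=(0,0,1,0)
8 | P CAS | counter=8 r=(7,7,7,7) succ=(0,1,0,1) retry=(1,0,1,0)
9 | Q LOAD | counter=8 r=(7,8,7,7) succ=(0,1,0,1) retry=(1,0,1,0)
10 | Q CAS | counter=9 r=(7,8,7,7) succ=(0,2,0,1) retry=(1,0,1,0)
11 | S LOAD | counter=9 r=(7,8,7,9) succ=(0,2,0,1) retry=(1,0,1,0)
12 | R LOAD | counter=9 r=(7,8,9,9) succ=(0,2,0,1) retry=(1,0,1,0)
13 | R CAS | counter=10 r=(7,8,9,9) succ=(0,2,1,1) retry=(1,0,1,0)
14 | S CAS | counter=10 r=(7,8,9,9) succ=(0,2,1,1) retry=(1,0,1,1)
15 | S LOAD | counter=10 r=(7,8,9,10) succ=(0,2,1,1) retry=(1,0,1,1)
16 | S CAS | counter=11 r=(7,8,9,10) succ=(0,2,1,2) retry=(1,0,1,1)

counter=11 r=(7,8,9,10) succ=(0,2,1,2) retry=(1,0,1,1)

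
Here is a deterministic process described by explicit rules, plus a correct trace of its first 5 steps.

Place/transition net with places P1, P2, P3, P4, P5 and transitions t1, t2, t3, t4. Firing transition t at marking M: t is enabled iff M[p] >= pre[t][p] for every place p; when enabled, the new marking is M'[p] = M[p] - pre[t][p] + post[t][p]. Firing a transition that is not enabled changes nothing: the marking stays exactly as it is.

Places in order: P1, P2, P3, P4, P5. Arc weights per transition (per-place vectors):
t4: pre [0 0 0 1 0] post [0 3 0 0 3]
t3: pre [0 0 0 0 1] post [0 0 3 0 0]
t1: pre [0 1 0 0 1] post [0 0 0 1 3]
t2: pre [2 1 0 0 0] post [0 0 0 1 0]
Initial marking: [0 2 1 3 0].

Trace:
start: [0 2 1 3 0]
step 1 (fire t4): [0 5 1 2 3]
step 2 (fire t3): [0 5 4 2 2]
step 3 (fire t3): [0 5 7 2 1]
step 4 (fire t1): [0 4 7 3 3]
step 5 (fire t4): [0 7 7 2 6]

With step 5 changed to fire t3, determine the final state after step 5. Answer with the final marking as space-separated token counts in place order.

0 4 10 3 2

(re-executing from step 5 with the substitution; state before step 5: [0 4 7 3 3])
step 5 (fire t3): [0 4 10 3 2]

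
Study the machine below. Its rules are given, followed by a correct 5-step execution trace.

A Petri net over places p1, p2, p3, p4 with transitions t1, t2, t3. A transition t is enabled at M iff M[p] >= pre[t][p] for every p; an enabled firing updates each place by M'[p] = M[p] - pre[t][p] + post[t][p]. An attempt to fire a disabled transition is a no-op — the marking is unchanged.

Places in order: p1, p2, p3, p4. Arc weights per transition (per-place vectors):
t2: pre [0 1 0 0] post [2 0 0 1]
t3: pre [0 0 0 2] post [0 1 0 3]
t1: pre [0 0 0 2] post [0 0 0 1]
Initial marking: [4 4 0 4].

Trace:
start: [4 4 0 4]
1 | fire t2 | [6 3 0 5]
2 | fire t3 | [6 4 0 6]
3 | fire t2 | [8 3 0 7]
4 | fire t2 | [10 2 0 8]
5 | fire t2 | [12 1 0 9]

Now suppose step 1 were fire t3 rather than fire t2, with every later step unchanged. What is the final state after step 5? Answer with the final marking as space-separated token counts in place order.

(re-executing from step 1 with the substitution; state before step 1: [4 4 0 4])
1 | fire t3 | [4 5 0 5]
2 | fire t3 | [4 6 0 6]
3 | fire t2 | [6 5 0 7]
4 | fire t2 | [8 4 0 8]
5 | fire t2 | [10 3 0 9]

10 3 0 9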